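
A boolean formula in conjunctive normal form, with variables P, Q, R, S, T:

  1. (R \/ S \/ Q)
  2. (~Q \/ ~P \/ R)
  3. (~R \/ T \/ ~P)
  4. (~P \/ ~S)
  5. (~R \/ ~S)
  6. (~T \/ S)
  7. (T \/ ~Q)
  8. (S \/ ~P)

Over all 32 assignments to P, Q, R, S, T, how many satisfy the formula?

The models are:
  P=F Q=F R=F S=T T=F
  P=F Q=F R=F S=T T=T
  P=F Q=F R=T S=F T=F
  P=F Q=T R=F S=T T=T
Count: 4.

4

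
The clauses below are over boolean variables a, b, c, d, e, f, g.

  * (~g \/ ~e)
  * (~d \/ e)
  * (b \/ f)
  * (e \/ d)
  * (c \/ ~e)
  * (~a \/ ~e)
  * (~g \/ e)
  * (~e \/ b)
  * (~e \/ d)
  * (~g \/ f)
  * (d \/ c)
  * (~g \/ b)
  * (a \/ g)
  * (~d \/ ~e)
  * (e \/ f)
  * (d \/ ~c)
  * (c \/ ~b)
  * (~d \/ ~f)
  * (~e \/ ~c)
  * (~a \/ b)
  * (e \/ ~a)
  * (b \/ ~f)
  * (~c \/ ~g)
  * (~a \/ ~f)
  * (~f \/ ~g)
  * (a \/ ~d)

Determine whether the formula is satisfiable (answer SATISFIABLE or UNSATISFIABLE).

UNSATISFIABLE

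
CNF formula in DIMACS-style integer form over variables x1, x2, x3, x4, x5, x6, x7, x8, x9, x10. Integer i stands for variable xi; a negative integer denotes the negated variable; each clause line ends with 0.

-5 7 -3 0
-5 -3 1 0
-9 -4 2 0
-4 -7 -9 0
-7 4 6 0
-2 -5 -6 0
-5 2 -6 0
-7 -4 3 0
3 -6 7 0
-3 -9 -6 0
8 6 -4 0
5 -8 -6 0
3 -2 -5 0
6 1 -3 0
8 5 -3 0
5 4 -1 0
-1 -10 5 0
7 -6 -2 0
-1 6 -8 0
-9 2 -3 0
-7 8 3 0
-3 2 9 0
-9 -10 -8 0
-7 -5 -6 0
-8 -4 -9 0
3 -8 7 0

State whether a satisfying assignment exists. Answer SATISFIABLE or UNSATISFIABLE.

Set x1 = False and propagate.
Set x2 = True and propagate.
The remaining clauses are satisfied by x3 = False, x4 = False, x5 = False, x6 = False, x7 = False, x8 = False, x9 = True, x10 = True.
Every clause has at least one true literal under this assignment.
So x1=0, x2=1, x3=0, x4=0, x5=0, x6=0, x7=0, x8=0, x9=1, x10=1 is a satisfying assignment.

SATISFIABLE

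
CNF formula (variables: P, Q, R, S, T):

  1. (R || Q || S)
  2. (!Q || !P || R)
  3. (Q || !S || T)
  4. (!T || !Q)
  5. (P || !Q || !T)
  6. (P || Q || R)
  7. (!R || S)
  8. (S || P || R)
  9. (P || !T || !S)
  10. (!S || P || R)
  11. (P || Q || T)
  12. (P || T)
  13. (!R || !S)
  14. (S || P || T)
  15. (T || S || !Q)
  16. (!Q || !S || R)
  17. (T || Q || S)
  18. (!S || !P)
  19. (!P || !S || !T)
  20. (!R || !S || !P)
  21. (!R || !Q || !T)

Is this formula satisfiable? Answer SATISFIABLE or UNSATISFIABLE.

UNSATISFIABLE

S = True:
  propagation gives R=False, P=True; an empty clause results — contradiction.
S = False:
  propagation gives R=False, Q=True, P=False; an empty clause results — contradiction.
Every branch closes, so no satisfying assignment exists.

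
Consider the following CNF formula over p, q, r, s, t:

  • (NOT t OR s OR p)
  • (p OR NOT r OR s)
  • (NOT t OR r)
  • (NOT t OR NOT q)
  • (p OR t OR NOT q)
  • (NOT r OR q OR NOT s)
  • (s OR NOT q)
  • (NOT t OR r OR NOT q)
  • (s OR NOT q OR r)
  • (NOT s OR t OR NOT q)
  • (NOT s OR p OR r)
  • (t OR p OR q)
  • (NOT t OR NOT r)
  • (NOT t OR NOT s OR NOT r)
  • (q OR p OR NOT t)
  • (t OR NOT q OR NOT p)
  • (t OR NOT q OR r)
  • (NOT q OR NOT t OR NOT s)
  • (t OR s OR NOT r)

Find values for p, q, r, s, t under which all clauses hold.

Set p = True and propagate.
For the remaining variables, q = False, r = False, s = True, t = False works.

p = True, q = False, r = False, s = True, t = False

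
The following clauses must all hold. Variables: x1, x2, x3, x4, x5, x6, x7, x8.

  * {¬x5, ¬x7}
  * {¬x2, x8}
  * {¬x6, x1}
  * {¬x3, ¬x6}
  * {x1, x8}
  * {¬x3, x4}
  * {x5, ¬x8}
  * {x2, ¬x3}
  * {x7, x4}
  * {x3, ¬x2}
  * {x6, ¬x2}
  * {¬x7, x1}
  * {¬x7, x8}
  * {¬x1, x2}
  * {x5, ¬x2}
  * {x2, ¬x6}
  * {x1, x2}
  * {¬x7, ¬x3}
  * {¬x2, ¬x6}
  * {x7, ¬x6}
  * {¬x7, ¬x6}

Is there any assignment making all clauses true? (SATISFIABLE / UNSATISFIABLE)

x2 = True:
  propagation gives x8=True, x5=True, x7=False, x4=True; an empty clause results — contradiction.
x2 = False:
  propagation gives x3=False, x1=False; an empty clause results — contradiction.
Every branch closes, so no satisfying assignment exists.

UNSATISFIABLE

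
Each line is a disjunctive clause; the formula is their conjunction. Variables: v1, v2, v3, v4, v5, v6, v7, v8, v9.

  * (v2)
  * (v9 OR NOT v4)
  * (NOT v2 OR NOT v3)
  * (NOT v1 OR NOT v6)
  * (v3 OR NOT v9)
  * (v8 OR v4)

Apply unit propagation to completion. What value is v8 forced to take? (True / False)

(v2) stands alone — v2 = True.
From (NOT v3 OR NOT v2) and v2 = True: v3 = False.
In (v3 OR NOT v9), v3 is now false; NOT v9 must hold, so v9 = False.
(NOT v4 OR v9) with v9 = False leaves only NOT v4, so v4 = False.
(v4 OR v8): since v4 = False, the clause reduces to (v8). v8 = True.

True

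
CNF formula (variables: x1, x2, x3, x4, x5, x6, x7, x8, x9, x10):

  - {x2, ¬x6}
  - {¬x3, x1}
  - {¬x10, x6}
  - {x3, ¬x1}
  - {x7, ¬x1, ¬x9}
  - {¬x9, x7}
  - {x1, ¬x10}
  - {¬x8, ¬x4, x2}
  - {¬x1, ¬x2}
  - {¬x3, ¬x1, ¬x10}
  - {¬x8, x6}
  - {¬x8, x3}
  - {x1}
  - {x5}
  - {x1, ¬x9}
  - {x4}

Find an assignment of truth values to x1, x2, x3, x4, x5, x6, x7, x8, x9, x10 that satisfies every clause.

x1=T  x2=F  x3=T  x4=T  x5=T  x6=F  x7=T  x8=F  x9=T  x10=F

The clause (x1) is unit: x1 must be True.
The clause (x3) is unit: x3 must be True.
Unit propagation: (¬x2) forces x2 = False.
The clause (¬x6) is unit: x6 must be False.
The clause (¬x10) is unit: x10 must be False.
The clause (¬x8) is unit: x8 must be False.
Unit propagation: (x5) forces x5 = True.
The clause (x4) is unit: x4 must be True.
x7 occurs only positively in the remaining clauses — set x7 = True.
x9 is now unconstrained; take x9 = True.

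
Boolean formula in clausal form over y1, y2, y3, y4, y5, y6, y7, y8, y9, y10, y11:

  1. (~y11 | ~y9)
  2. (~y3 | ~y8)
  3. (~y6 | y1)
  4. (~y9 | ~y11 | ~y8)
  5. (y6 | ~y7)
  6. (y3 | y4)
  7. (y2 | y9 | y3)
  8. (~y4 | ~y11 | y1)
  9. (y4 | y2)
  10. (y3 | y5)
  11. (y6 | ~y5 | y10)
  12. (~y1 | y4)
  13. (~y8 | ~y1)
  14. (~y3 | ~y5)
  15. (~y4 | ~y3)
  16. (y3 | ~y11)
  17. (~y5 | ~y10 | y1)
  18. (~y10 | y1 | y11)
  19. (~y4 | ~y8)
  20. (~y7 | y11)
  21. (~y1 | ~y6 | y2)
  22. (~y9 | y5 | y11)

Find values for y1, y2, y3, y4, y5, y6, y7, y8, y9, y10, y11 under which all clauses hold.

Pure literal: y2 appears only positively; assign y2 = True.
Pure literal: y7 appears only negated; assign y7 = False.
Set y1 = False and propagate.
  then y6 is forced to False.
Branch on y3: take y3 = True.
  then y8 is forced to False.
  then y5 is forced to False.
  then y4 is forced to False.
Set y9 = False and propagate.
For the remaining variables, y10 = False, y11 = True works.

y1=False  y2=True  y3=True  y4=False  y5=False  y6=False  y7=False  y8=False  y9=False  y10=False  y11=True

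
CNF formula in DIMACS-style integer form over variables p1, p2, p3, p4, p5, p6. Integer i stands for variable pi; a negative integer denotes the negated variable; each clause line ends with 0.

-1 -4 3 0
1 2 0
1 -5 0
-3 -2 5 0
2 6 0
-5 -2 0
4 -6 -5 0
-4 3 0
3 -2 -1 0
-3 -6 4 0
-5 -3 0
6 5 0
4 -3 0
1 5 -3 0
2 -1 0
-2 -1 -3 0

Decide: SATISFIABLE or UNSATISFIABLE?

SATISFIABLE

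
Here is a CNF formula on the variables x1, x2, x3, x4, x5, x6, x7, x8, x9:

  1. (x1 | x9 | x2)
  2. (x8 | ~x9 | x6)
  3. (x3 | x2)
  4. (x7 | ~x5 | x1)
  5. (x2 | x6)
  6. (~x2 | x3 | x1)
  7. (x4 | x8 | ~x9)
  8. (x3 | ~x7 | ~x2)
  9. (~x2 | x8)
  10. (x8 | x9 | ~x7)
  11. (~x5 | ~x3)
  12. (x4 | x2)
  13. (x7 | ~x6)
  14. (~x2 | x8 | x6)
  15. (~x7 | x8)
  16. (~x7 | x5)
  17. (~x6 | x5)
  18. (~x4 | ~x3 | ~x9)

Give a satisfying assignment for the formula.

x1 occurs only positively in the remaining clauses — set x1 = True.
x8 occurs only positively in the remaining clauses — set x8 = True.
Try x2 = True.
For the remaining variables, x3 = False, x4 = False, x5 = True, x6 = False, x7 = False, x9 = False works.
Check each clause:
  1. (x1 | x2 | x9) — x2 is true.
  2. (~x9 | x6 | x8) — x8 is true.
  3. (x3 | x2) — x2 is true.
  4. (x7 | ~x5 | x1) — x1 is true.
  5. (x6 | x2) — x2 is true.
  6. (x1 | ~x2 | x3) — x1 is true.
  7. (x4 | ~x9 | x8) — x8 is true.
  8. (~x2 | ~x7 | x3) — ~x7 is true.
  9. (~x2 | x8) — x8 is true.
  10. (~x7 | x8 | x9) — x8 is true.
  11. (~x5 | ~x3) — ~x3 is true.
  12. (x4 | x2) — x2 is true.
  13. (~x6 | x7) — ~x6 is true.
  14. (~x2 | x8 | x6) — x8 is true.
  15. (~x7 | x8) — x8 is true.
  16. (x5 | ~x7) — ~x7 is true.
  17. (~x6 | x5) — ~x6 is true.
  18. (~x3 | ~x4 | ~x9) — ~x4 is true.

x1=True, x2=True, x3=False, x4=False, x5=True, x6=False, x7=False, x8=True, x9=False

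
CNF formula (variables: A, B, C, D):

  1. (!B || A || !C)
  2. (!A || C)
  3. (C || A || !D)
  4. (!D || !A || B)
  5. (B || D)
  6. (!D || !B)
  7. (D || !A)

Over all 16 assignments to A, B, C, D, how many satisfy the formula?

The models are:
  A=F B=F C=T D=T
  A=F B=T C=F D=F
That's 2 in total.

2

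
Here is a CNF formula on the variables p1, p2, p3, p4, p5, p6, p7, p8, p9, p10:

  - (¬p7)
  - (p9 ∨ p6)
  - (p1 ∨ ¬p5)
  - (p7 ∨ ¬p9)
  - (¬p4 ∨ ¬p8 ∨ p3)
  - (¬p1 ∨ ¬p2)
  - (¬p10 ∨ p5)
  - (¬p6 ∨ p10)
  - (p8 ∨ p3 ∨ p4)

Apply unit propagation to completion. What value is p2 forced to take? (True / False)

False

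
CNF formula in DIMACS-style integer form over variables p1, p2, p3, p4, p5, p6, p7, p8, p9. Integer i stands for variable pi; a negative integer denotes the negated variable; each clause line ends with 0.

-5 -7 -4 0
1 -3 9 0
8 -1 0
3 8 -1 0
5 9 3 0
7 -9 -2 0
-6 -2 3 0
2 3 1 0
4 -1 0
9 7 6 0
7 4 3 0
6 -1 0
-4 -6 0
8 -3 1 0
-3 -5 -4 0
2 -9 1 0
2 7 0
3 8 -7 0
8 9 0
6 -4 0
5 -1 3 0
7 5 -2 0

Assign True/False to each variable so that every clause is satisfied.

p1=F, p2=T, p3=F, p4=F, p5=T, p6=F, p7=T, p8=T, p9=F

Check each clause:
  1. (~p7 \/ ~p5 \/ ~p4) — ~p4 is true.
  2. (p1 \/ ~p3 \/ p9) — ~p3 is true.
  3. (p8 \/ ~p1) — p8 is true.
  4. (p8 \/ ~p1 \/ p3) — p8 is true.
  5. (p3 \/ p5 \/ p9) — p5 is true.
  6. (~p9 \/ ~p2 \/ p7) — p7 is true.
  7. (p3 \/ ~p2 \/ ~p6) — ~p6 is true.
  8. (p3 \/ p1 \/ p2) — p2 is true.
  9. (p4 \/ ~p1) — ~p1 is true.
  10. (p6 \/ p9 \/ p7) — p7 is true.
  11. (p7 \/ p3 \/ p4) — p7 is true.
  12. (p6 \/ ~p1) — ~p1 is true.
  13. (~p6 \/ ~p4) — ~p6 is true.
  14. (p8 \/ p1 \/ ~p3) — p8 is true.
  15. (~p3 \/ ~p4 \/ ~p5) — ~p4 is true.
  16. (p1 \/ ~p9 \/ p2) — p2 is true.
  17. (p7 \/ p2) — p2 is true.
  18. (p8 \/ ~p7 \/ p3) — p8 is true.
  19. (p9 \/ p8) — p8 is true.
  20. (~p4 \/ p6) — ~p4 is true.
  21. (p3 \/ p5 \/ ~p1) — p5 is true.
  22. (p7 \/ ~p2 \/ p5) — p5 is true.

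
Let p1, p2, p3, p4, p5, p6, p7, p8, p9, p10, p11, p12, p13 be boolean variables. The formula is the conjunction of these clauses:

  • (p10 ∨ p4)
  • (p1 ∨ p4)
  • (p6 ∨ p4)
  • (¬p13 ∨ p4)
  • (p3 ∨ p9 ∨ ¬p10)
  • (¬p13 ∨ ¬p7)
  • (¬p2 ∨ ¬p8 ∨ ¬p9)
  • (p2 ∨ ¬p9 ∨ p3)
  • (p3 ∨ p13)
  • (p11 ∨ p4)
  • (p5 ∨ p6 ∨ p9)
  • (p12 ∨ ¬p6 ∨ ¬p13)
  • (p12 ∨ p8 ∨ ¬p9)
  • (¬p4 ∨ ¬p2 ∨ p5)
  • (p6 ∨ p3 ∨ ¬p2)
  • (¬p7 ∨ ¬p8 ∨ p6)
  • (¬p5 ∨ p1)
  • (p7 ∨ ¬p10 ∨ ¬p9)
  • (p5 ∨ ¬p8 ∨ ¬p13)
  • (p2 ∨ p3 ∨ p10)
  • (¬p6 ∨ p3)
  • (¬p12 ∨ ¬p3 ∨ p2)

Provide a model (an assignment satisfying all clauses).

p1=True, p2=True, p3=True, p4=True, p5=True, p6=True, p7=False, p8=False, p9=False, p10=False, p11=True, p12=True, p13=True

Check each clause:
  1. (p4 ∨ p10) — p4 is true.
  2. (p1 ∨ p4) — p1 is true.
  3. (p4 ∨ p6) — p4 is true.
  4. (¬p13 ∨ p4) — p4 is true.
  5. (p3 ∨ ¬p10 ∨ p9) — p3 is true.
  6. (¬p13 ∨ ¬p7) — ¬p7 is true.
  7. (¬p8 ∨ ¬p2 ∨ ¬p9) — ¬p8 is true.
  8. (¬p9 ∨ p2 ∨ p3) — p2 is true.
  9. (p13 ∨ p3) — p3 is true.
  10. (p11 ∨ p4) — p11 is true.
  11. (p5 ∨ p6 ∨ p9) — p5 is true.
  12. (p12 ∨ ¬p6 ∨ ¬p13) — p12 is true.
  13. (¬p9 ∨ p8 ∨ p12) — p12 is true.
  14. (¬p4 ∨ ¬p2 ∨ p5) — p5 is true.
  15. (¬p2 ∨ p3 ∨ p6) — p3 is true.
  16. (p6 ∨ ¬p8 ∨ ¬p7) — ¬p8 is true.
  17. (p1 ∨ ¬p5) — p1 is true.
  18. (¬p9 ∨ ¬p10 ∨ p7) — ¬p9 is true.
  19. (¬p13 ∨ ¬p8 ∨ p5) — ¬p8 is true.
  20. (p10 ∨ p2 ∨ p3) — p2 is true.
  21. (p3 ∨ ¬p6) — p3 is true.
  22. (p2 ∨ ¬p3 ∨ ¬p12) — p2 is true.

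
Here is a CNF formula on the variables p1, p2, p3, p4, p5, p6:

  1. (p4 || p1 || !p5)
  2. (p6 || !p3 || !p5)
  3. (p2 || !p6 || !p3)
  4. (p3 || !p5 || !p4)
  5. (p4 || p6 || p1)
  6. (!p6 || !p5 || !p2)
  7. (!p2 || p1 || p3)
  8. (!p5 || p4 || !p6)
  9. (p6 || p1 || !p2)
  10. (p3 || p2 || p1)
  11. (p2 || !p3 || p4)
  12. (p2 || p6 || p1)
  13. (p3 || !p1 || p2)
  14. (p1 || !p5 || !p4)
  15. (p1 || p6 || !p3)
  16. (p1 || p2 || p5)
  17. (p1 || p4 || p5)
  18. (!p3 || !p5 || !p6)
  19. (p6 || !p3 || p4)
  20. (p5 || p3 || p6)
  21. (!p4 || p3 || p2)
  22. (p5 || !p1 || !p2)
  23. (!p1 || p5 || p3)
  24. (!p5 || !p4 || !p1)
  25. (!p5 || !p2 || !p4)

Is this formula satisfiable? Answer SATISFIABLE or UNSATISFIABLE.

SATISFIABLE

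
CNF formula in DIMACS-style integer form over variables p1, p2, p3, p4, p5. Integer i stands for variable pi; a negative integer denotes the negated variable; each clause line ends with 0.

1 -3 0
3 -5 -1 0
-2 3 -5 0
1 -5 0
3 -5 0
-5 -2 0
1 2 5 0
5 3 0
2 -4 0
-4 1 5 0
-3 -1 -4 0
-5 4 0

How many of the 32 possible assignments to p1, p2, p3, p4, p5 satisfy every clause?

2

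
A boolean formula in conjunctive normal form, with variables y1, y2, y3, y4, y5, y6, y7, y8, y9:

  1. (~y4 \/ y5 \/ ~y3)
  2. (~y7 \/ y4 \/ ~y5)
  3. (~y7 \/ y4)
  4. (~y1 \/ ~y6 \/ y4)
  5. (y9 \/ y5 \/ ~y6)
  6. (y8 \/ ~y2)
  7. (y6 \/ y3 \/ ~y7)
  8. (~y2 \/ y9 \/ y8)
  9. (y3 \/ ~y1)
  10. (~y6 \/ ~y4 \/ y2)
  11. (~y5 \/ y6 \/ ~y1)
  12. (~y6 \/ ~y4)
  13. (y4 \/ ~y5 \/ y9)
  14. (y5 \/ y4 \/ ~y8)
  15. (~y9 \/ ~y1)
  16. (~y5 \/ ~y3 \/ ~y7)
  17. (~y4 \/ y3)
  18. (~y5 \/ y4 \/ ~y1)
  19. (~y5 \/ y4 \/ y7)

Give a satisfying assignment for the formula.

y1 = F, y2 = F, y3 = F, y4 = F, y5 = F, y6 = T, y7 = F, y8 = F, y9 = T

y1 occurs only negated in the remaining clauses — set y1 = False.
Branch on y2: take y2 = False.
Branch on y3: take y3 = False.
  then y4 is forced to False.
  then y7 is forced to False.
  then y5 is forced to False.
  then y8 is forced to False.
For the remaining variables, y6 = True, y9 = True works.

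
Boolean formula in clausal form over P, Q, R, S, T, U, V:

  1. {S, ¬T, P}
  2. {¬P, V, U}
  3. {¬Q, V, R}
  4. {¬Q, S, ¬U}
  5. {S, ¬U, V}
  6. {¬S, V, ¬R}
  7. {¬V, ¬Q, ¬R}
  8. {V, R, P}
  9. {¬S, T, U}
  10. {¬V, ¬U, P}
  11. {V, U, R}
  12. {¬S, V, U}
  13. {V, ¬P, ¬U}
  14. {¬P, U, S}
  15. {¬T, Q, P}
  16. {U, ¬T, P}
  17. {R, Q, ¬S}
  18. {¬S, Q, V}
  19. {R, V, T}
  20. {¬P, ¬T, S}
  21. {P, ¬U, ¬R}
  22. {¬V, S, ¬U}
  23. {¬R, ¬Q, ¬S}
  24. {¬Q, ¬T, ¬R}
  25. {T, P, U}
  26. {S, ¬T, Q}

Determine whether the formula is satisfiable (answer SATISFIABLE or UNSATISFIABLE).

Try P = True.
The remaining clauses are satisfied by Q = False, R = True, S = True, T = True, U = True, V = True.
Every clause has at least one true literal under this assignment.
So P=True, Q=False, R=True, S=True, T=True, U=True, V=True is a satisfying assignment.

SATISFIABLE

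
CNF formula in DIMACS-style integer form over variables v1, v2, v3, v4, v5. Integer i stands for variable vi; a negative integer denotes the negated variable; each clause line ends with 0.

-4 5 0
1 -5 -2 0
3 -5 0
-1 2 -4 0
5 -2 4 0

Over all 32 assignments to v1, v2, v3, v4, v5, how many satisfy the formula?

9

Split on v5, then v2.
  v5=1, v2=1: remaining (v1,v3,v4) ∈ {(1,1,0); (1,1,1)} — 2.
  v5=1, v2=0: remaining (v1,v3,v4) ∈ {(0,1,0); (0,1,1); (1,1,0)} — 3.
  v5=0, v2=1: a clause becomes empty — 0.
  v5=0, v2=0: remaining (v1,v3,v4) ∈ {(0,0,0); (0,1,0); (1,0,0); (1,1,0)} — 4.
Total: 2 + 3 + 0 + 4 = 9.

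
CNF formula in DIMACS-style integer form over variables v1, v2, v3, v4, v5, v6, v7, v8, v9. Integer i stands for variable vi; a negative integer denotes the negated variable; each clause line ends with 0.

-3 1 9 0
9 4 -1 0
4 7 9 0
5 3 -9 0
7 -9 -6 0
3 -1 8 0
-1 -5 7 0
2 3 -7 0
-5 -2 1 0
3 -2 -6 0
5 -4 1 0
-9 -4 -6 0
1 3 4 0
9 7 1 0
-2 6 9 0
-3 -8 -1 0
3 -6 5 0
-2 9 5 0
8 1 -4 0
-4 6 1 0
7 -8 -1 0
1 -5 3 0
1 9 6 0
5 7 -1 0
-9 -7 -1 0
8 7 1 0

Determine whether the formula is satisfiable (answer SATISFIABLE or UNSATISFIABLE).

Branch on v1: take v1 = False.
Set v2 = False and propagate.
The remaining clauses are satisfied by v3 = True, v4 = False, v5 = True, v6 = True, v7 = True, v8 = False, v9 = True.
So v1=F, v2=F, v3=T, v4=F, v5=T, v6=T, v7=T, v8=F, v9=T is a satisfying assignment.

SATISFIABLE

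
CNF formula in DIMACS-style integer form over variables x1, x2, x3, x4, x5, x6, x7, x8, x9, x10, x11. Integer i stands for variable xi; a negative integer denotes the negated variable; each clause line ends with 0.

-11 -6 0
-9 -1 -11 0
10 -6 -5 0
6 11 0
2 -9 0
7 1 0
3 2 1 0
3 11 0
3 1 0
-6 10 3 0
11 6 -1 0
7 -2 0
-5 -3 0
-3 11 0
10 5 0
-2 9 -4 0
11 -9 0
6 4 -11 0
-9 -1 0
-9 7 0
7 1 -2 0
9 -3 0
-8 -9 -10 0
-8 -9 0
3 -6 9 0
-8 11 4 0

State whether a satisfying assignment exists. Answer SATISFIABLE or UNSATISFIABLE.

SATISFIABLE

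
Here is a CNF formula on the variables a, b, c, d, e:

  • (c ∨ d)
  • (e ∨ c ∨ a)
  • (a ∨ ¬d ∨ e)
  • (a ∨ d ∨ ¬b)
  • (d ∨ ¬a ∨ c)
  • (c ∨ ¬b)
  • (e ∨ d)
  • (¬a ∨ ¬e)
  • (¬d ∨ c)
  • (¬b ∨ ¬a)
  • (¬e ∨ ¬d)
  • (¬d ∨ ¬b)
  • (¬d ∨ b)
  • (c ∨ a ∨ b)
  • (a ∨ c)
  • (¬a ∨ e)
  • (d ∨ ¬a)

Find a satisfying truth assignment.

a = F  b = F  c = T  d = F  e = T

Check each clause:
  1. (d ∨ c) — c is true.
  2. (a ∨ c ∨ e) — c is true.
  3. (e ∨ ¬d ∨ a) — ¬d is true.
  4. (¬b ∨ d ∨ a) — ¬b is true.
  5. (c ∨ ¬a ∨ d) — c is true.
  6. (c ∨ ¬b) — c is true.
  7. (e ∨ d) — e is true.
  8. (¬a ∨ ¬e) — ¬a is true.
  9. (c ∨ ¬d) — c is true.
  10. (¬b ∨ ¬a) — ¬a is true.
  11. (¬e ∨ ¬d) — ¬d is true.
  12. (¬d ∨ ¬b) — ¬d is true.
  13. (b ∨ ¬d) — ¬d is true.
  14. (a ∨ b ∨ c) — c is true.
  15. (a ∨ c) — c is true.
  16. (e ∨ ¬a) — e is true.
  17. (d ∨ ¬a) — ¬a is true.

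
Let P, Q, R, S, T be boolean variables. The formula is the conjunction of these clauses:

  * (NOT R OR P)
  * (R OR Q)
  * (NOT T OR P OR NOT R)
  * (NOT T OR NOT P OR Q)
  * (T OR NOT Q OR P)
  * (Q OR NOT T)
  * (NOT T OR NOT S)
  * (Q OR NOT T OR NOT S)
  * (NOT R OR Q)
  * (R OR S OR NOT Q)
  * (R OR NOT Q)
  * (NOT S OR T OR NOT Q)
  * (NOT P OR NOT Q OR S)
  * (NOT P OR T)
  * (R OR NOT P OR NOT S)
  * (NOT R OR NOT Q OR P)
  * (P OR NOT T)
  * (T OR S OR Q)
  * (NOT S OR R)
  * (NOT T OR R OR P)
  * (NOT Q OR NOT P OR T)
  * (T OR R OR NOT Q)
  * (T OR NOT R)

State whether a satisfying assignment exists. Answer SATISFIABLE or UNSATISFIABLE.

Q = True:
  propagation gives R=True, P=True, S=True, T=False; an empty clause results — contradiction.
Q = False:
  propagation gives R=True; an empty clause results — contradiction.
Every branch closes, so no satisfying assignment exists.

UNSATISFIABLE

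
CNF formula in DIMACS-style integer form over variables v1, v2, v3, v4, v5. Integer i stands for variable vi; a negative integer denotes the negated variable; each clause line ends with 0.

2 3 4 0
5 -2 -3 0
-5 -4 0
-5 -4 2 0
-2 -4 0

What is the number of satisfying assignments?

14

Split on v2, then v4.
  v2=T, v4=T: a clause becomes empty — 0.
  v2=T, v4=F: v1 free; 3 ways for (v3,v5) × 2^1 = 6.
  v2=F, v4=T: remaining (v1,v3,v5) ∈ {(F,F,F); (F,T,F); (T,F,F); (T,T,F)} — 4.
  v2=F, v4=F: remaining (v1,v3,v5) ∈ {(F,T,F); (F,T,T); (T,T,F); (T,T,T)} — 4.
Total: 0 + 6 + 4 + 4 = 14.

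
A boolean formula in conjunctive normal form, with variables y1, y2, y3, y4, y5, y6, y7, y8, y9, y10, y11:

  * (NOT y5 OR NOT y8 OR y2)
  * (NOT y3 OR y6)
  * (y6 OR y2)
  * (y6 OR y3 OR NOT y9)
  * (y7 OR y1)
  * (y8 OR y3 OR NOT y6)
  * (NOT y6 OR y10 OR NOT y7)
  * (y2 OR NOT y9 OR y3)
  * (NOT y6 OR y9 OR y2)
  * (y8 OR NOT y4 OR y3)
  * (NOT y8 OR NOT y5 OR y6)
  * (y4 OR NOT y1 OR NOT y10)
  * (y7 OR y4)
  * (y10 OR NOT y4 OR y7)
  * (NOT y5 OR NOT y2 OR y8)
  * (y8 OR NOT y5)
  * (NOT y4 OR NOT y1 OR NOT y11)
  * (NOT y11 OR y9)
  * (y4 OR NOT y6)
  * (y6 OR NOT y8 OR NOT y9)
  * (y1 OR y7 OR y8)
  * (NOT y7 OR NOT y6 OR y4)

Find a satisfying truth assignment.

y1 = T, y2 = T, y3 = F, y4 = T, y5 = F, y6 = T, y7 = F, y8 = T, y9 = F, y10 = T, y11 = F

Pure literal: y5 appears only negated; assign y5 = False.
Pure literal: y11 appears only negated; assign y11 = False.
Set y1 = True and propagate.
Branch on y2: take y2 = True.
For the remaining variables, y3 = False, y4 = True, y6 = True, y7 = False, y8 = True, y9 = False, y10 = True works.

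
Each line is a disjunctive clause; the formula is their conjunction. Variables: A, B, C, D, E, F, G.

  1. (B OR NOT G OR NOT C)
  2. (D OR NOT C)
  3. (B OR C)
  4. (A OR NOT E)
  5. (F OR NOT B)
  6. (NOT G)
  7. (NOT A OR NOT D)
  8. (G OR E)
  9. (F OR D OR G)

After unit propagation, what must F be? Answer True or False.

True

(NOT G) stands alone — G = False.
(E OR G) with G = False leaves only E, so E = True.
In (NOT E OR A), NOT E is now false; A must hold, so A = True.
(NOT D OR NOT A): since A = True, the clause reduces to (NOT D). D = False.
(D OR NOT C) with D = False leaves only NOT C, so C = False.
(B OR C): since C = False, the clause reduces to (B). B = True.
(NOT B OR F): since B = True, the clause reduces to (F). F = True.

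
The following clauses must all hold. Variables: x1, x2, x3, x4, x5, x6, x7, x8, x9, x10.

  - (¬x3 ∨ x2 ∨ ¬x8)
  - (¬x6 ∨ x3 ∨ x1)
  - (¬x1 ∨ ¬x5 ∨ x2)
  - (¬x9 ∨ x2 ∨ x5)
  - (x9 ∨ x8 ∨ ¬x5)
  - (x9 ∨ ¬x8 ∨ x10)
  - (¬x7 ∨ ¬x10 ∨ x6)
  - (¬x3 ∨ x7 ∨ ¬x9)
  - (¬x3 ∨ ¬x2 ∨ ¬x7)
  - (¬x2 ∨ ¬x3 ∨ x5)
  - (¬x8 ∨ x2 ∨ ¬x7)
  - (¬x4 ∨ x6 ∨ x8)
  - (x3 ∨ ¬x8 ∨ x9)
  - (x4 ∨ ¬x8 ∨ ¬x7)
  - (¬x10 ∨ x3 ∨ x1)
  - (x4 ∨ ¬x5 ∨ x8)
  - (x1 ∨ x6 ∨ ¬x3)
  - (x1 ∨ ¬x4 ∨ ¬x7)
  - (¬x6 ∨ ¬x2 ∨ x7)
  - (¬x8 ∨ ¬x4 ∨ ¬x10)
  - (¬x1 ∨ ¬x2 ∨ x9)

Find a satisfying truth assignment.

x1 = 1, x2 = 0, x3 = 0, x4 = 1, x5 = 0, x6 = 1, x7 = 0, x8 = 0, x9 = 0, x10 = 0

Branch on x1: take x1 = True.
For the remaining variables, x2 = False, x3 = False, x4 = True, x5 = False, x6 = True, x7 = False, x8 = False, x9 = False, x10 = False works.
Check each clause:
  1. (¬x3 ∨ x2 ∨ ¬x8) — ¬x8 is true.
  2. (x3 ∨ x1 ∨ ¬x6) — x1 is true.
  3. (x2 ∨ ¬x1 ∨ ¬x5) — ¬x5 is true.
  4. (x5 ∨ x2 ∨ ¬x9) — ¬x9 is true.
  5. (¬x5 ∨ x8 ∨ x9) — ¬x5 is true.
  6. (¬x8 ∨ x10 ∨ x9) — ¬x8 is true.
  7. (¬x7 ∨ x6 ∨ ¬x10) — ¬x7 is true.
  8. (¬x3 ∨ ¬x9 ∨ x7) — ¬x9 is true.
  9. (¬x7 ∨ ¬x3 ∨ ¬x2) — ¬x7 is true.
  10. (¬x2 ∨ ¬x3 ∨ x5) — ¬x3 is true.
  11. (x2 ∨ ¬x7 ∨ ¬x8) — ¬x8 is true.
  12. (x8 ∨ ¬x4 ∨ x6) — x6 is true.
  13. (x9 ∨ x3 ∨ ¬x8) — ¬x8 is true.
  14. (¬x7 ∨ x4 ∨ ¬x8) — ¬x8 is true.
  15. (x3 ∨ x1 ∨ ¬x10) — x1 is true.
  16. (x8 ∨ ¬x5 ∨ x4) — ¬x5 is true.
  17. (x1 ∨ x6 ∨ ¬x3) — x1 is true.
  18. (¬x4 ∨ ¬x7 ∨ x1) — x1 is true.
  19. (¬x2 ∨ ¬x6 ∨ x7) — ¬x2 is true.
  20. (¬x10 ∨ ¬x8 ∨ ¬x4) — ¬x8 is true.
  21. (¬x2 ∨ ¬x1 ∨ x9) — ¬x2 is true.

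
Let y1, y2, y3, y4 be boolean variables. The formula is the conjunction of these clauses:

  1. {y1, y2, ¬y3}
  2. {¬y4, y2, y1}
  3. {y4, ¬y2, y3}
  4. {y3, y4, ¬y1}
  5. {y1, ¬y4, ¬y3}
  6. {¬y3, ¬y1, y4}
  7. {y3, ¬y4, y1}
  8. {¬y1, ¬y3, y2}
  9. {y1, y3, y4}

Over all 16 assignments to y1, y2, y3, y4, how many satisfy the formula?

Satisfying assignments:
  y1=F y2=T y3=T y4=F
  y1=T y2=F y3=F y4=T
  y1=T y2=T y3=F y4=T
  y1=T y2=T y3=T y4=T
Count: 4.

4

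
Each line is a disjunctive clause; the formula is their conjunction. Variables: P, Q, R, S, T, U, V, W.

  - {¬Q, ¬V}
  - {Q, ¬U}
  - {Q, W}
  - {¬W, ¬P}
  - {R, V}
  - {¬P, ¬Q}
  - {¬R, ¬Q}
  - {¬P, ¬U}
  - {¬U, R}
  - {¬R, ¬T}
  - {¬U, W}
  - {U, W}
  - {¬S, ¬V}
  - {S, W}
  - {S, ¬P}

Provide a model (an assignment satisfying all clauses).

Pure literal: P appears only negated; assign P = False.
Pure literal: T appears only negated; assign T = False.
Set Q = False and propagate.
  then U is forced to False.
  then W is forced to True.
Set R = True and propagate.
For the remaining variables, S = False, V = False works.

P=F, Q=F, R=T, S=F, T=F, U=F, V=F, W=T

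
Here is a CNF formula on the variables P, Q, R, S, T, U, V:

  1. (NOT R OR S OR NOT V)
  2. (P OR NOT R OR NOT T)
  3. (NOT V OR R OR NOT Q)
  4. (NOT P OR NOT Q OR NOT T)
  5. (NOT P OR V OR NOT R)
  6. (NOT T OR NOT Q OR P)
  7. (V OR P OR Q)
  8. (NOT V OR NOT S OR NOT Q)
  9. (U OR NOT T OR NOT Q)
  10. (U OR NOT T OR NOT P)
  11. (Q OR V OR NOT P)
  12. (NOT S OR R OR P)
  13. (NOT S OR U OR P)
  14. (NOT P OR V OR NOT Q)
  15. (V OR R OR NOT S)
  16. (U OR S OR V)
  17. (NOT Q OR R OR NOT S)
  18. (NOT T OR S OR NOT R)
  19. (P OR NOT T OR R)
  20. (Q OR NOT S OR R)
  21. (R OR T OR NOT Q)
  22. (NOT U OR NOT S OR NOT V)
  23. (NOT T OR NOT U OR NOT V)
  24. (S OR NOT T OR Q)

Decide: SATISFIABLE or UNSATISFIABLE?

SATISFIABLE

Set P = False and propagate.
For the remaining variables, Q = False, R = False, S = False, T = False, U = False, V = True works.
So P=False, Q=False, R=False, S=False, T=False, U=False, V=True is a satisfying assignment.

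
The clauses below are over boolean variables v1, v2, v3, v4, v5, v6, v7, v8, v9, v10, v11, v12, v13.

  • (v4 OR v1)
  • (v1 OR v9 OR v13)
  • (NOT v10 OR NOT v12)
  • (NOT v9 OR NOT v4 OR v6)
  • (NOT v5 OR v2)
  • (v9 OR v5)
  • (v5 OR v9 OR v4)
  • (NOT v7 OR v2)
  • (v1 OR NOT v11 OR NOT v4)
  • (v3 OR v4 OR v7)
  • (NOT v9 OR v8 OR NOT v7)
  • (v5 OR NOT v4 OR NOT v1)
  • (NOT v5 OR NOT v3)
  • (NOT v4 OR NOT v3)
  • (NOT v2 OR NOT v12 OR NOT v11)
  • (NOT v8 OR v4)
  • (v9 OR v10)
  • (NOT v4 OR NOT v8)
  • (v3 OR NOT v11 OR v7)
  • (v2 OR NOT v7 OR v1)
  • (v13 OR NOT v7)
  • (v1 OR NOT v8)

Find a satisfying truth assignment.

Pure literal: v6 appears only positively; assign v6 = True.
v11 occurs only negated in the remaining clauses — set v11 = False.
Branch on v1: take v1 = True.
Set v2 = False and propagate.
  then v5 is forced to False.
  then v9 is forced to True.
  then v7 is forced to False.
  then v4 is forced to False.
  then v3 is forced to True.
  then v8 is forced to False.
Set v10 = True and propagate.
  then v12 is forced to False.
v13 is now unconstrained; take v13 = False.
Every clause has at least one true literal under this assignment.

v1=1, v2=0, v3=1, v4=0, v5=0, v6=1, v7=0, v8=0, v9=1, v10=1, v11=0, v12=0, v13=0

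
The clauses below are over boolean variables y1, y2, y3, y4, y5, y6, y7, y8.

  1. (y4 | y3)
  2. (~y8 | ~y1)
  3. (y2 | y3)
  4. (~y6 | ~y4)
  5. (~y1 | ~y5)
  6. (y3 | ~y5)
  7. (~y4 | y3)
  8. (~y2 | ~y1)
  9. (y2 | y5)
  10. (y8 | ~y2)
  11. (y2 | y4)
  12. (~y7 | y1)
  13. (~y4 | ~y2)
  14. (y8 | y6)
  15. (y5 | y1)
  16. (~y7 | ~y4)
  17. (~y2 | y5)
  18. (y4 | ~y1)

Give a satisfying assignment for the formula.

y1=F  y2=T  y3=T  y4=F  y5=T  y6=F  y7=F  y8=T

Check each clause:
  1. (y4 | y3) — y3 is true.
  2. (~y1 | ~y8) — ~y1 is true.
  3. (y2 | y3) — y2 is true.
  4. (~y6 | ~y4) — ~y6 is true.
  5. (~y5 | ~y1) — ~y1 is true.
  6. (y3 | ~y5) — y3 is true.
  7. (y3 | ~y4) — y3 is true.
  8. (~y2 | ~y1) — ~y1 is true.
  9. (y2 | y5) — y2 is true.
  10. (y8 | ~y2) — y8 is true.
  11. (y2 | y4) — y2 is true.
  12. (y1 | ~y7) — ~y7 is true.
  13. (~y2 | ~y4) — ~y4 is true.
  14. (y8 | y6) — y8 is true.
  15. (y1 | y5) — y5 is true.
  16. (~y7 | ~y4) — ~y7 is true.
  17. (y5 | ~y2) — y5 is true.
  18. (y4 | ~y1) — ~y1 is true.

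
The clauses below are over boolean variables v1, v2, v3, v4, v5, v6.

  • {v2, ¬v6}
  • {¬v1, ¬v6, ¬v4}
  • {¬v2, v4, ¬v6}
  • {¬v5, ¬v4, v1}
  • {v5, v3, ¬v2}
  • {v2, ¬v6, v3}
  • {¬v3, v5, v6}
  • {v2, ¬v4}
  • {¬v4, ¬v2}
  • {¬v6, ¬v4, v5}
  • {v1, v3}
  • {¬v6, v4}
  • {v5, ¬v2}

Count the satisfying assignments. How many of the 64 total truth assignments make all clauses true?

7

Satisfying assignments:
  v1=0 v2=0 v3=1 v4=0 v5=1 v6=0
  v1=0 v2=1 v3=1 v4=0 v5=1 v6=0
  v1=1 v2=0 v3=0 v4=0 v5=0 v6=0
  v1=1 v2=0 v3=0 v4=0 v5=1 v6=0
  v1=1 v2=0 v3=1 v4=0 v5=1 v6=0
  v1=1 v2=1 v3=0 v4=0 v5=1 v6=0
  v1=1 v2=1 v3=1 v4=0 v5=1 v6=0
That's 7 in total.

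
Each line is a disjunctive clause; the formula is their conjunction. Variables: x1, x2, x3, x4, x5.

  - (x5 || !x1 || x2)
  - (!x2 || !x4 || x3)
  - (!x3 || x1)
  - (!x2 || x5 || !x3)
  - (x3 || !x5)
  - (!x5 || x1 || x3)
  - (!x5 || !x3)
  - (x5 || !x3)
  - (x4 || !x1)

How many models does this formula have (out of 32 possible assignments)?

Satisfying assignments:
  x1=0 x2=0 x3=0 x4=0 x5=0
  x1=0 x2=0 x3=0 x4=1 x5=0
  x1=0 x2=1 x3=0 x4=0 x5=0
Count: 3.

3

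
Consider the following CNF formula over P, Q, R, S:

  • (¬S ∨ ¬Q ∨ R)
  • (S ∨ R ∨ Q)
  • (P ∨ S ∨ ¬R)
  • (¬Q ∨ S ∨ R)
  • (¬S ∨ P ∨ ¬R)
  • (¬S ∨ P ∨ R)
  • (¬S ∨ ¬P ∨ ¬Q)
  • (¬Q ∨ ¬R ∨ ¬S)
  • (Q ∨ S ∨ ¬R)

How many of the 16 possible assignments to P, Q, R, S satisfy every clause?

3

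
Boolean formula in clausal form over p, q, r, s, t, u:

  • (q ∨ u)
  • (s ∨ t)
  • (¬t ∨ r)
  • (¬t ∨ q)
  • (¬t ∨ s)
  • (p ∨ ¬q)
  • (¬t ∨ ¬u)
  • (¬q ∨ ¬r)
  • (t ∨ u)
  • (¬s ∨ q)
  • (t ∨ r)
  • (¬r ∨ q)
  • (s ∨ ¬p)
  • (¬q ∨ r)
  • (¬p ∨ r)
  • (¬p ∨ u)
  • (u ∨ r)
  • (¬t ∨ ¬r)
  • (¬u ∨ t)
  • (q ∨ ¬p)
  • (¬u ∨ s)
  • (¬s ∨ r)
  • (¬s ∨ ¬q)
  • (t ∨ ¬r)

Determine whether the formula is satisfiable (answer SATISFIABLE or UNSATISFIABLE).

UNSATISFIABLE

r = True:
  propagation gives q=False; an empty clause results — contradiction.
r = False:
  propagation gives t=False; an empty clause results — contradiction.
Every branch closes, so no satisfying assignment exists.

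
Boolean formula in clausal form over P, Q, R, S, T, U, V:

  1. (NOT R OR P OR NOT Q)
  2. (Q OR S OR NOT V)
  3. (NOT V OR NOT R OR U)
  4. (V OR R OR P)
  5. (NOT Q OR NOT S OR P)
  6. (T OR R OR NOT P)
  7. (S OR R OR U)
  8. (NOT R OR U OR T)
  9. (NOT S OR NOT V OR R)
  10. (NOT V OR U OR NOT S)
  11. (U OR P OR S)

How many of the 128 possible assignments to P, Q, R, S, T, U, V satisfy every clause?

34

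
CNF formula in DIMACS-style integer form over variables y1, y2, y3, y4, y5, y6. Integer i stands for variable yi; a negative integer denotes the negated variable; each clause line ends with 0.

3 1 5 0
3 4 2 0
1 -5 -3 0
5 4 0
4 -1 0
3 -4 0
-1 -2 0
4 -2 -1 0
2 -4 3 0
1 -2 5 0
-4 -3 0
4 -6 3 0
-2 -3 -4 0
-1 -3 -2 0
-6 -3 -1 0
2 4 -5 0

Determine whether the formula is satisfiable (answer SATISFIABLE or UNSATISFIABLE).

y6 occurs only negated in the remaining clauses — set y6 = False.
Branch on y1: take y1 = False.
Branch on y2: take y2 = True.
  then y5 is forced to True.
  then y3 is forced to False.
  then y4 is forced to False.
So y1 = False, y2 = True, y3 = False, y4 = False, y5 = True, y6 = False is a satisfying assignment.

SATISFIABLE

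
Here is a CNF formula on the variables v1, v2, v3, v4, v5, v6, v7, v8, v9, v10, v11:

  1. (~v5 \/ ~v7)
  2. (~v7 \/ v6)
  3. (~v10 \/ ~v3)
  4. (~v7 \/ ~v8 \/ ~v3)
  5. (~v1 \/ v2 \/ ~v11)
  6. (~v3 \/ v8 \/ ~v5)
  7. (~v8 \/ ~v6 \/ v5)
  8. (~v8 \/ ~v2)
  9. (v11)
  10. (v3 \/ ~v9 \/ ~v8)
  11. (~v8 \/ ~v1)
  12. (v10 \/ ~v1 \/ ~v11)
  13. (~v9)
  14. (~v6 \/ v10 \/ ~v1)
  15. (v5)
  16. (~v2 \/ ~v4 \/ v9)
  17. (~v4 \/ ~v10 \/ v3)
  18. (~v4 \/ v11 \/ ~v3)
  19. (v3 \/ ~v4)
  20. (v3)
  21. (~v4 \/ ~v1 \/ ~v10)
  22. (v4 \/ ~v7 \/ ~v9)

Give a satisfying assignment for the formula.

v1 = False, v2 = False, v3 = True, v4 = True, v5 = True, v6 = True, v7 = False, v8 = True, v9 = False, v10 = False, v11 = True

(v11) is a unit clause, so v11 = True.
(~v9) is a unit clause, so v9 = False.
The clause (v5) is unit: v5 must be True.
Unit propagation: (~v7) forces v7 = False.
The clause (v3) is unit: v3 must be True.
Unit propagation: (~v10) forces v10 = False.
Unit propagation: (v8) forces v8 = True.
(~v2) is a unit clause, so v2 = False.
Unit propagation: (~v1) forces v1 = False.
v4, v6 are now unconstrained; take v4 = True, v6 = True.
Check each clause:
  1. (~v5 \/ ~v7) — ~v7 is true.
  2. (v6 \/ ~v7) — ~v7 is true.
  3. (~v10 \/ ~v3) — ~v10 is true.
  4. (~v3 \/ ~v8 \/ ~v7) — ~v7 is true.
  5. (~v11 \/ v2 \/ ~v1) — ~v1 is true.
  6. (v8 \/ ~v3 \/ ~v5) — v8 is true.
  7. (~v8 \/ v5 \/ ~v6) — v5 is true.
  8. (~v2 \/ ~v8) — ~v2 is true.
  9. (v11) — v11 is true.
  10. (~v8 \/ v3 \/ ~v9) — v3 is true.
  11. (~v1 \/ ~v8) — ~v1 is true.
  12. (~v11 \/ v10 \/ ~v1) — ~v1 is true.
  13. (~v9) — ~v9 is true.
  14. (~v1 \/ ~v6 \/ v10) — ~v1 is true.
  15. (v5) — v5 is true.
  16. (v9 \/ ~v2 \/ ~v4) — ~v2 is true.
  17. (~v10 \/ v3 \/ ~v4) — v3 is true.
  18. (~v4 \/ ~v3 \/ v11) — v11 is true.
  19. (~v4 \/ v3) — v3 is true.
  20. (v3) — v3 is true.
  21. (~v10 \/ ~v1 \/ ~v4) — ~v1 is true.
  22. (v4 \/ ~v9 \/ ~v7) — ~v7 is true.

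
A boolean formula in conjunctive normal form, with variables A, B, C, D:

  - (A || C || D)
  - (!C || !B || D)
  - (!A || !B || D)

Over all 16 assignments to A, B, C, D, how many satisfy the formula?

11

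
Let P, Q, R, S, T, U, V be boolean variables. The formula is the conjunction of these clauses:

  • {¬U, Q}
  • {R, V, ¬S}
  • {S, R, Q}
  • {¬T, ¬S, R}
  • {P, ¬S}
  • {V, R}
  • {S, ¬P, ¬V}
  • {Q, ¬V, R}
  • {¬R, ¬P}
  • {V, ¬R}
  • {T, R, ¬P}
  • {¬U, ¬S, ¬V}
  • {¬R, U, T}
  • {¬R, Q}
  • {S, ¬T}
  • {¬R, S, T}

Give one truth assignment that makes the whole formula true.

P=False, Q=True, R=False, S=False, T=False, U=True, V=True

Check each clause:
  1. {¬U, Q} — Q is true.
  2. {¬S, V, R} — ¬S is true.
  3. {S, R, Q} — Q is true.
  4. {¬S, R, ¬T} — ¬T is true.
  5. {¬S, P} — ¬S is true.
  6. {V, R} — V is true.
  7. {¬V, S, ¬P} — ¬P is true.
  8. {¬V, R, Q} — Q is true.
  9. {¬P, ¬R} — ¬R is true.
  10. {¬R, V} — ¬R is true.
  11. {¬P, R, T} — ¬P is true.
  12. {¬V, ¬U, ¬S} — ¬S is true.
  13. {T, ¬R, U} — ¬R is true.
  14. {¬R, Q} — Q is true.
  15. {S, ¬T} — ¬T is true.
  16. {¬R, S, T} — ¬R is true.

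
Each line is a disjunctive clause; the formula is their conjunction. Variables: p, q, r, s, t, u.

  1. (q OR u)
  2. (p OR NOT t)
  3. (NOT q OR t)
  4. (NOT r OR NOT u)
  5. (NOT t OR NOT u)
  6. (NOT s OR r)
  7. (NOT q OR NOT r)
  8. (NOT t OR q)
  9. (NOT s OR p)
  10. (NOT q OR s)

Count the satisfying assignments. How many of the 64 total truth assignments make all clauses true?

The models are:
  p=0 q=0 r=0 s=0 t=0 u=1
  p=1 q=0 r=0 s=0 t=0 u=1
That's 2 in total.

2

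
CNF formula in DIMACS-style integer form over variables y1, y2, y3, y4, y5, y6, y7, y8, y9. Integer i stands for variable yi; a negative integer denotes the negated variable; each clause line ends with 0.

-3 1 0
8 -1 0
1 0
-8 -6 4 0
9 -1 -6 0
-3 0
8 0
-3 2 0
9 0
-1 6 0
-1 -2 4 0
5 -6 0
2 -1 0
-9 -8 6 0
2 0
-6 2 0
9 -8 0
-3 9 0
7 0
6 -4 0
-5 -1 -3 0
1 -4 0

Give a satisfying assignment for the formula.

y1 = True, y2 = True, y3 = False, y4 = True, y5 = True, y6 = True, y7 = True, y8 = True, y9 = True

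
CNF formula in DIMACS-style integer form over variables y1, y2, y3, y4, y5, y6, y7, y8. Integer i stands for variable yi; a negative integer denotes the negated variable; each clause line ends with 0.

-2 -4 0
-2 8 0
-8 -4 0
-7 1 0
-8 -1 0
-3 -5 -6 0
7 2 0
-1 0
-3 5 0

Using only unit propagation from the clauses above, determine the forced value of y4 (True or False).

(¬y1) stands alone — y1 = False.
In (y1 ∨ ¬y7), y1 is now false; ¬y7 must hold, so y7 = False.
(y7 ∨ y2) with y7 = False leaves only y2, so y2 = True.
In (¬y2 ∨ ¬y4), ¬y2 is now false; ¬y4 must hold, so y4 = False.

False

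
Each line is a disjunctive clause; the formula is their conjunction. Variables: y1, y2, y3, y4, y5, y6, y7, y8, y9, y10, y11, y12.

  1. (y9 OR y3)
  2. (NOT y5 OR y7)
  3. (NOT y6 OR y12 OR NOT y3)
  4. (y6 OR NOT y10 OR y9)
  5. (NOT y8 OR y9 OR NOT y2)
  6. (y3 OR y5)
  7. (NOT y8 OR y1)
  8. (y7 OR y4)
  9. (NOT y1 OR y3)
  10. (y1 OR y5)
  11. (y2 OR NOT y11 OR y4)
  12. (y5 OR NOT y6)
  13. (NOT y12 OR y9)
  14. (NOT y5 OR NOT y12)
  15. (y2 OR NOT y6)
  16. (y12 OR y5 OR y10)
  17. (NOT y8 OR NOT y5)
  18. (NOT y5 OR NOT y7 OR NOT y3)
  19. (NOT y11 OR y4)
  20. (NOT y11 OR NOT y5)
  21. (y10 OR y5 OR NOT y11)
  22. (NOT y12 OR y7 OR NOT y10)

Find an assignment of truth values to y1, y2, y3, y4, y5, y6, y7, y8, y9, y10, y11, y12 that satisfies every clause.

y1 = 1, y2 = 1, y3 = 1, y4 = 0, y5 = 0, y6 = 0, y7 = 1, y8 = 0, y9 = 1, y10 = 1, y11 = 0, y12 = 0

y8 occurs only negated in the remaining clauses — set y8 = False.
y9 occurs only positively in the remaining clauses — set y9 = True.
Set y1 = True and propagate.
  then y3 is forced to True.
For the remaining variables, y2 = True, y4 = False, y5 = False, y6 = False, y7 = True, y10 = True, y11 = False, y12 = False works.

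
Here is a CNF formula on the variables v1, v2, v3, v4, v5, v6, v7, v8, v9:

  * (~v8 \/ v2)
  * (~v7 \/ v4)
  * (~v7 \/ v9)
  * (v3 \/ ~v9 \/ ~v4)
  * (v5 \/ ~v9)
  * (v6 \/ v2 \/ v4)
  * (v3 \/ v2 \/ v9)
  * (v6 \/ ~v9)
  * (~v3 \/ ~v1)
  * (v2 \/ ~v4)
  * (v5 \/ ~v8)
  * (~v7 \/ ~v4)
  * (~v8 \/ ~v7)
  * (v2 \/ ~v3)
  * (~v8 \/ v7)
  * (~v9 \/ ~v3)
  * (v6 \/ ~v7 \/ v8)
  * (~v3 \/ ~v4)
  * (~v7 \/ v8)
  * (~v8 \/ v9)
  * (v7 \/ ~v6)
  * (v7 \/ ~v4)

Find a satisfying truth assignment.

v1 = 0  v2 = 1  v3 = 1  v4 = 0  v5 = 1  v6 = 0  v7 = 0  v8 = 0  v9 = 0

v1 occurs only negated in the remaining clauses — set v1 = False.
Pure literal: v2 appears only positively; assign v2 = True.
Try v3 = True.
  then v9 is forced to False.
  then v7 is forced to False.
  then v8 is forced to False.
  then v4 is forced to False.
  then v6 is forced to False.
v5 is now unconstrained; take v5 = True.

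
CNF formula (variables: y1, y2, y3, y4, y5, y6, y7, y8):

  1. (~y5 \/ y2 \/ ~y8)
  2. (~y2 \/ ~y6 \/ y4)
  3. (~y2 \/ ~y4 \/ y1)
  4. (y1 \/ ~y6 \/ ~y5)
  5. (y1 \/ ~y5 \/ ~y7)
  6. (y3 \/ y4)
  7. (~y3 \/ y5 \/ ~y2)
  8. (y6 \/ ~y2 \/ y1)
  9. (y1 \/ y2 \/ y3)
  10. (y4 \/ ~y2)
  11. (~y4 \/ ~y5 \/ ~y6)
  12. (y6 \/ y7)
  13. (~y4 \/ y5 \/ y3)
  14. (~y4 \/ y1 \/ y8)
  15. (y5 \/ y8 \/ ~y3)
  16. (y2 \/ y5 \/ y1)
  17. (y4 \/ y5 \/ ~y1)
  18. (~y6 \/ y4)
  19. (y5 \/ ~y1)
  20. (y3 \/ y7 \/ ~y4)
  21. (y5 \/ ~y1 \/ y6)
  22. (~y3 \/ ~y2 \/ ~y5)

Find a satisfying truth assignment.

y1=True  y2=False  y3=True  y4=False  y5=True  y6=False  y7=True  y8=False

Try y1 = True.
  then y5 is forced to True.
Try y2 = False.
  then y8 is forced to False.
The remaining clauses are satisfied by y3 = True, y4 = False, y6 = False, y7 = True.
Every clause has at least one true literal under this assignment.
Check each clause:
  1. (y2 \/ ~y8 \/ ~y5) — ~y8 is true.
  2. (~y6 \/ ~y2 \/ y4) — ~y6 is true.
  3. (~y2 \/ y1 \/ ~y4) — y1 is true.
  4. (y1 \/ ~y5 \/ ~y6) — y1 is true.
  5. (y1 \/ ~y7 \/ ~y5) — y1 is true.
  6. (y3 \/ y4) — y3 is true.
  7. (~y2 \/ ~y3 \/ y5) — y5 is true.
  8. (~y2 \/ y6 \/ y1) — y1 is true.
  9. (y3 \/ y1 \/ y2) — y1 is true.
  10. (y4 \/ ~y2) — ~y2 is true.
  11. (~y5 \/ ~y6 \/ ~y4) — ~y6 is true.
  12. (y6 \/ y7) — y7 is true.
  13. (y3 \/ y5 \/ ~y4) — y3 is true.
  14. (~y4 \/ y8 \/ y1) — y1 is true.
  15. (y8 \/ y5 \/ ~y3) — y5 is true.
  16. (y1 \/ y5 \/ y2) — y1 is true.
  17. (y5 \/ ~y1 \/ y4) — y5 is true.
  18. (~y6 \/ y4) — ~y6 is true.
  19. (~y1 \/ y5) — y5 is true.
  20. (y7 \/ ~y4 \/ y3) — y3 is true.
  21. (y6 \/ y5 \/ ~y1) — y5 is true.
  22. (~y3 \/ ~y5 \/ ~y2) — ~y2 is true.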